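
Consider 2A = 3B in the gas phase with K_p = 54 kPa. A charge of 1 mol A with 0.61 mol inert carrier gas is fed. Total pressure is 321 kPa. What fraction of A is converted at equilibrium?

Basis: 1 mol A initially; let X = conversion of A. Extent ξ = 0.5X.
Moles: n_A = 1 − X; n_B = 1.5X; n_I = 0.61 (inert).
Summing: n_T = 1.61 + 0.5X.
Mole fractions y_i = n_i/n_T; K_p = p_B^3 / (p_A^2) with p_i = y_i·P.
This yields a degree-3 equation in X; solving on (0,1), X = 0.339.

X = 0.339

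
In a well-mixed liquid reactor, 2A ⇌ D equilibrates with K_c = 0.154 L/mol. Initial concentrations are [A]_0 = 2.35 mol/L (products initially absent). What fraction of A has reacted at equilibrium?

X = 0.327

Let X = conversion of A; extent ξ = 2.35X/2 mol/L.
Concentrations: [A] = 2.35 − 2.35X; [D] = 1.18X.
K_c = [D] / ([A]^2).
This equals 0.154 at X = 0.327 (the root in 0 < X < 1).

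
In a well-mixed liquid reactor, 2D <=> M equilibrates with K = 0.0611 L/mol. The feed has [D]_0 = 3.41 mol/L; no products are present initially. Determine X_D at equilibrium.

X = 0.240

Let X = conversion of D; extent ξ = 3.41X/2 mol/L.
Concentrations: [D] = 3.41 − 3.41X; [M] = 1.71X.
K = [M] / ([D]^2).
Solving K = 0.0611 for X ∈ (0,1): X = 0.240.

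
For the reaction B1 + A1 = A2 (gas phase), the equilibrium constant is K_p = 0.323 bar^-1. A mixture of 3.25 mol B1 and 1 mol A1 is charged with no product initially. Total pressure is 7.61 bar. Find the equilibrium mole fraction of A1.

y_A1 = 0.100

Basis: 1 mol A1 initially; let X = conversion of A1. Extent ξ = X.
Species balance: n_B1 = 3.25 − X; n_A1 = 1 − X; n_A2 = X.
Summing: n_T = 4.25 − X.
With p_i = (n_i/n_T)P, K_p = p_A2 / (p_B1 p_A1).
Setting this equal to 0.323 bar^-1 and taking the physical root (0 < X < 1) gives X = 0.640.
Then n_A1 = 0.36, n_T = 3.61, so y_A1 = 0.100.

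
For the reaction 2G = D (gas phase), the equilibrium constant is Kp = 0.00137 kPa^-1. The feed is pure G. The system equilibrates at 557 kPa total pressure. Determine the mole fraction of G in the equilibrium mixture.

Basis: 1 mol G initially; let X = conversion of G. Extent ξ = 0.5X.
At extent ξ: n_G = 1 − X; n_D = 0.5X.
n_T = Σnᵢ = 1 − 0.5X.
With p_i = (n_i/n_T)P, Kp = p_D / (p_G^2).
Setting this equal to 0.00137 kPa^-1 and taking the physical root (0 < X < 1) gives X = 0.503.
Then n_G = 0.497, n_T = 0.748, so y_G = 0.664.

y_G = 0.664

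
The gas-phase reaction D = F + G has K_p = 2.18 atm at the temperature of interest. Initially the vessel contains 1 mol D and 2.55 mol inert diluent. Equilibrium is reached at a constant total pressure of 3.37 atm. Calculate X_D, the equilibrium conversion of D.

Let X = conversion of D (basis 1 mol D); extent of reaction ξ = X.
Mole table: n_D = 1 − X; n_F = X; n_G = X; n_I = 2.55 (inert).
Total moles n_T = 3.55 + X.
Mole fractions y_i = n_i/n_T; K_p = p_F p_G / (p_D) with p_i = y_i·P.
Setting this equal to 2.18 atm and taking the physical root (0 < X < 1) gives X = 0.782.

X = 0.782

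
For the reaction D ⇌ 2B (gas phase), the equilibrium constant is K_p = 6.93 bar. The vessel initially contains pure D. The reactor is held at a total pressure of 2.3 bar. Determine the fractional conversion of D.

X = 0.655

Let X = conversion of D (basis 1 mol D); extent of reaction ξ = X.
Species balance: n_D = 1 − X; n_B = 2X.
n_T = Σnᵢ = 1 + X.
y_i = n_i/n_T, p_i = y_i·P. K_p = p_B^2 / (p_D).
This yields a degree-2 equation in X; solving on (0,1), X = 0.655.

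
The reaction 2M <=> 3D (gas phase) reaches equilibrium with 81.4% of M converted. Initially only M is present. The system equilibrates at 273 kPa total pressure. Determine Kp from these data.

Take 1 mol M as basis and let X be its fractional conversion, so ξ = 0.5X.
Moles: n_M = 1 − X; n_D = 1.5X.
n_T = Σnᵢ = 1 + 0.5X.
At X = 0.814: n_M = 0.186, n_D = 1.22, n_T = 1.41.
p_i = (n_i/n_T)·P. Kp = p_D^3 / (p_M^2) = 1.02e+04 kPa.

Kp = 1.02e+04 kPa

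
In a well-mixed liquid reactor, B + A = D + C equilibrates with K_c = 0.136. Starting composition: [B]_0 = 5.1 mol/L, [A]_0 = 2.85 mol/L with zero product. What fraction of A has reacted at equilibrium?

Let X = conversion of A; extent ξ = 2.85·X mol/L.
Concentrations: [B] = 5.1 − 2.85X; [A] = 2.85 − 2.85X; [D] = 2.85X; [C] = 2.85X.
K_c = [D] [C] / ([B] [A]).
This equals 0.136 at X = 0.355 (the root in 0 < X < 1).

X = 0.355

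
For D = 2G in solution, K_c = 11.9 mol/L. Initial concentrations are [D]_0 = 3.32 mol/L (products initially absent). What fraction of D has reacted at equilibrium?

Let X = conversion of D; extent ξ = 3.32·X mol/L.
Concentrations: [D] = 3.32 − 3.32X; [G] = 6.64X.
K_c = [G]^2 / ([D]).
Solving K_c = 11.9 for X ∈ (0,1): X = 0.599.

X = 0.599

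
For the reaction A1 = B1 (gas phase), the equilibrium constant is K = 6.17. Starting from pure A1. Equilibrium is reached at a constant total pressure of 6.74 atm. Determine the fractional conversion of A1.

X = 0.861

Let X = conversion of A1 (basis 1 mol A1); extent of reaction ξ = X.
Moles: n_A1 = 1 − X; n_B1 = X.
Total moles n_T = 1 (Δν = 0, constant).
y_i = n_i/n_T, p_i = y_i·P. K = p_B1 / (p_A1).
Equating to 6.17 and solving on 0 < X < 1: X = 0.861.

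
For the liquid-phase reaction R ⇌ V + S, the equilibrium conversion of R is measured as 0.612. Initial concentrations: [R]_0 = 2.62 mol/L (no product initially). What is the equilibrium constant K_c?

K_c = 2.53 mol/L

Let X = conversion of R.
Concentrations: [R] = 2.62 − 2.62X; [V] = 2.62X; [S] = 2.62X.
At X = 0.612: [R] = 1.02, [V] = 1.6, [S] = 1.6.
K_c = [V] [S] / ([R]) = 2.53 mol/L.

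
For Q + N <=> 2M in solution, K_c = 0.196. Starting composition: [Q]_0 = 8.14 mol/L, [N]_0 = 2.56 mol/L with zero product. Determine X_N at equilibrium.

Let X = conversion of N; extent ξ = 2.56·X mol/L.
Concentrations: [Q] = 8.14 − 2.56X; [N] = 2.56 − 2.56X; [M] = 5.12X.
K_c = [M]^2 / ([Q] [N]).
This equals 0.196 at X = 0.311 (the root in 0 < X < 1).

X = 0.311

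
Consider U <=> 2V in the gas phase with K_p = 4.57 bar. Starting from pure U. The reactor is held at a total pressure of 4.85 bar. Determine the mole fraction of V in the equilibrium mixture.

y_V = 0.608

Let X = conversion of U (basis 1 mol U); extent of reaction ξ = X.
Moles: n_U = 1 − X; n_V = 2X.
n_T = Σnᵢ = 1 + X.
With p_i = (n_i/n_T)P, K_p = p_V^2 / (p_U).
Substituting and setting equal to 4.57 bar gives a polynomial in X; the root in (0,1) is X = 0.437.
Then n_V = 0.873, n_T = 1.44, so y_V = 0.608.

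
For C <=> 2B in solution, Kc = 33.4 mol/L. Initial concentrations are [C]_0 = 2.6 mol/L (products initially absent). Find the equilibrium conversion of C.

Let X = conversion of C; extent ξ = 2.6·X mol/L.
Concentrations: [C] = 2.6 − 2.6X; [B] = 5.2X.
Kc = [B]^2 / ([C]).
Equating to 33.4 mol/L: the physical root is X = 0.800.

X = 0.800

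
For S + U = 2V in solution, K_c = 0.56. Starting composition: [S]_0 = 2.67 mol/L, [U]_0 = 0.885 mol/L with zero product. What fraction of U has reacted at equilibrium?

Let X = conversion of U; extent ξ = 0.885·X mol/L.
Concentrations: [S] = 2.67 − 0.885X; [U] = 0.885 − 0.885X; [V] = 1.77X.
K_c = [V]^2 / ([S] [U]).
Setting equal to 0.56 and solving for X on (0,1) gives X = 0.446.

X = 0.446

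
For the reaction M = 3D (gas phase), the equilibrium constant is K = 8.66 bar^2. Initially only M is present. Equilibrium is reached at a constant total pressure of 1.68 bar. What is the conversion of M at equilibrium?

X = 0.603

Take 1 mol M as basis and let X be its fractional conversion, so ξ = X.
At extent ξ: n_M = 1 − X; n_D = 3X.
Summing: n_T = 1 + 2X.
With p_i = (n_i/n_T)P, K = p_D^3 / (p_M).
This yields a degree-3 equation in X; solving on (0,1), X = 0.603.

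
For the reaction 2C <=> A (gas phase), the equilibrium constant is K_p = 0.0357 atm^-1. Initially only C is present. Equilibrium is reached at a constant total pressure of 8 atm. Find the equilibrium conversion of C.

Let X = conversion of C (basis 1 mol C); extent of reaction ξ = 0.5X.
At extent ξ: n_C = 1 − X; n_A = 0.5X.
n_T = Σnᵢ = 1 − 0.5X.
y_i = n_i/n_T, p_i = y_i·P. K_p = p_A / (p_C^2).
Equating to 0.0357 atm^-1 and solving on 0 < X < 1: X = 0.317.

X = 0.317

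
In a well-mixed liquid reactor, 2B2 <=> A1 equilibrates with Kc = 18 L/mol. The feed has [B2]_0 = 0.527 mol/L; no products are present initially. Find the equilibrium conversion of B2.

X = 0.795

Let X = conversion of B2; extent ξ = 0.527X/2 mol/L.
Concentrations: [B2] = 0.527 − 0.527X; [A1] = 0.264X.
Kc = [A1] / ([B2]^2).
Setting equal to 18 and solving for X on (0,1) gives X = 0.795.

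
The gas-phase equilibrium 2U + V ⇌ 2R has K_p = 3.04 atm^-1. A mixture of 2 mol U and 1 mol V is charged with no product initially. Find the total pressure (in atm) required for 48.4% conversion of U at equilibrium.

P = 1.41 atm

Let X = conversion of U (basis 2 mol U); extent of reaction ξ = X.
Species balance: n_U = 2 − 2X; n_V = 1 − X; n_R = 2X.
Summing: n_T = 3 − X.
K_p = p_R^2 / (p_U^2 p_V) with p_i = (n_i/n_T)·P.
At X = 0.484: the mole-fraction product g(X) = Π y_i^ν_i = 4.29. Since K_p = g(X)·P^{-1}, P = (g/K_p)^(1/1) = (4.29/3.04)^(1/1) = 1.41 atm.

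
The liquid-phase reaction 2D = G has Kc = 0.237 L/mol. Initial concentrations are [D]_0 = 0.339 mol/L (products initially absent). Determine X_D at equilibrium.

Let X = conversion of D; extent ξ = 0.339X/2 mol/L.
Concentrations: [D] = 0.339 − 0.339X; [G] = 0.17X.
Kc = [G] / ([D]^2).
Setting equal to 0.237 and solving for X on (0,1) gives X = 0.123.

X = 0.123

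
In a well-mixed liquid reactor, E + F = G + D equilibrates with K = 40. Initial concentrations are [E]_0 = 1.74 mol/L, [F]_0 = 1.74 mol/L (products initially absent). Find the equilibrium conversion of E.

Let X = conversion of E; extent ξ = 1.74·X mol/L.
Concentrations: [E] = 1.74 − 1.74X; [F] = 1.74 − 1.74X; [G] = 1.74X; [D] = 1.74X.
K = [G] [D] / ([E] [F]).
Setting equal to 40 and solving for X on (0,1) gives X = 0.863.

X = 0.863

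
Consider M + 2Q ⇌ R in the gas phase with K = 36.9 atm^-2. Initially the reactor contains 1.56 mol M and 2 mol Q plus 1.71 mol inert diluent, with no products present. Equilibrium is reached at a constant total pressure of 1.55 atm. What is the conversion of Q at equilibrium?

X = 0.800

Take 2 mol Q as basis and let X be its fractional conversion, so ξ = X.
Mole table: n_M = 1.56 − X; n_Q = 2 − 2X; n_R = X; n_I = 1.71 (inert).
Total moles n_T = 5.27 − 2X.
y_i = n_i/n_T, p_i = y_i·P. K = p_R / (p_M p_Q^2).
Substituting and setting equal to 36.9 atm^-2 gives a polynomial in X; the root in (0,1) is X = 0.800.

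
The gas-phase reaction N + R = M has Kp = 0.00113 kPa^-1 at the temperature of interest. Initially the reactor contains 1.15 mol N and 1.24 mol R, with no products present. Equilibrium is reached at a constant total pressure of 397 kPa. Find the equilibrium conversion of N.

X = 0.175

Basis: 1.15 mol N initially; let X = conversion of N. Extent ξ = 1.15X.
Species balance: n_N = 1.15 − 1.15X; n_R = 1.24 − 1.15X; n_M = 1.15X.
Total moles n_T = 2.39 − 1.15X.
Mole fractions y_i = n_i/n_T; Kp = p_M / (p_N p_R) with p_i = y_i·P.
Setting this equal to 0.00113 kPa^-1 and taking the physical root (0 < X < 1) gives X = 0.175.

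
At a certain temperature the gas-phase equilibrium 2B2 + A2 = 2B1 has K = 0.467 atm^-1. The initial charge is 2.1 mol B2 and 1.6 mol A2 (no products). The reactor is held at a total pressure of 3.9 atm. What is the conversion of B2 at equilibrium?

Basis: 2.1 mol B2 initially; let X = conversion of B2. Extent ξ = 1.05X.
Moles: n_B2 = 2.1 − 2.1X; n_A2 = 1.6 − 1.05X; n_B1 = 2.1X.
n_T = Σnᵢ = 3.7 − 1.05X.
Mole fractions y_i = n_i/n_T; K = p_B1^2 / (p_B2^2 p_A2) with p_i = y_i·P.
Equating to 0.467 atm^-1 and solving on 0 < X < 1: X = 0.444.

X = 0.444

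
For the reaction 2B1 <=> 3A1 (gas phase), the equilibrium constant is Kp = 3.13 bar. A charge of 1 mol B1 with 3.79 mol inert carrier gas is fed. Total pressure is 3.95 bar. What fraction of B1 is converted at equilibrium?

Take 1 mol B1 as basis and let X be its fractional conversion, so ξ = 0.5X.
At extent ξ: n_B1 = 1 − X; n_A1 = 1.5X; n_I = 3.79 (inert).
Total moles n_T = 4.79 + 0.5X.
y_i = n_i/n_T, p_i = y_i·P. Kp = p_A1^3 / (p_B1^2).
Setting this equal to 3.13 bar and taking the physical root (0 < X < 1) gives X = 0.588.

X = 0.588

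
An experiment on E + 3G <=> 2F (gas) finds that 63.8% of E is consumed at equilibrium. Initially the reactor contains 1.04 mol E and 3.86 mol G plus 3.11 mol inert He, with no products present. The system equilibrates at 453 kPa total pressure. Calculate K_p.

K_p = 0.000156 kPa^-2

Take 1.04 mol E as basis and let X be its fractional conversion, so ξ = 1.04X.
Species balance: n_E = 1.04 − 1.04X; n_G = 3.86 − 3.12X; n_F = 2.08X; n_I = 3.11 (inert).
n_T = Σnᵢ = 8.01 − 2.08X.
At X = 0.638: n_E = 0.376, n_G = 1.87, n_F = 1.33, n_T = 6.68.
p_i = (n_i/n_T)·P. K_p = p_F^2 / (p_E p_G^3) = 0.000156 kPa^-2.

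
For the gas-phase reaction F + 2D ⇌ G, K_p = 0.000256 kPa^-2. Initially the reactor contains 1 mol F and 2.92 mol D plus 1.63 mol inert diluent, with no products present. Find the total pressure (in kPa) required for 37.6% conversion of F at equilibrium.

Basis: 1 mol F initially; let X = conversion of F. Extent ξ = X.
Mole table: n_F = 1 − X; n_D = 2.92 − 2X; n_G = X; n_I = 1.63 (inert).
n_T = Σnᵢ = 5.55 − 2X.
K_p = p_G / (p_F p_D^2) with p_i = (n_i/n_T)·P.
At X = 0.376: the mole-fraction product g(X) = Π y_i^ν_i = 2.951. Since K_p = g(X)·P^{-2}, P = (g/K_p)^(1/2) = (2.951/0.000256)^(1/2) = 107 kPa.

P = 107 kPa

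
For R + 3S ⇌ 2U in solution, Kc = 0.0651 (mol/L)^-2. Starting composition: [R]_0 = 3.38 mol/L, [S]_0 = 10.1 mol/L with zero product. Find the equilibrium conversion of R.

X = 0.517

Let X = conversion of R; extent ξ = 3.38·X mol/L.
Concentrations: [R] = 3.38 − 3.38X; [S] = 10.1 − 10.1X; [U] = 6.76X.
Kc = [U]^2 / ([R] [S]^3).
Equating to 0.0651 (mol/L)^-2: the physical root is X = 0.517.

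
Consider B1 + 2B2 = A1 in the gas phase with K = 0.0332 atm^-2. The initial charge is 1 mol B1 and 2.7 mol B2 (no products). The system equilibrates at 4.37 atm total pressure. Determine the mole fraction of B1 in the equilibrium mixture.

y_B1 = 0.237

Let X = conversion of B1 (basis 1 mol B1); extent of reaction ξ = X.
Mole table: n_B1 = 1 − X; n_B2 = 2.7 − 2X; n_A1 = X.
Summing: n_T = 3.7 − 2X.
Mole fractions y_i = n_i/n_T; K = p_A1 / (p_B1 p_B2^2) with p_i = y_i·P.
This yields a degree-3 equation in X; solving on (0,1), X = 0.232.
Then n_B1 = 0.768, n_T = 3.24, so y_B1 = 0.237.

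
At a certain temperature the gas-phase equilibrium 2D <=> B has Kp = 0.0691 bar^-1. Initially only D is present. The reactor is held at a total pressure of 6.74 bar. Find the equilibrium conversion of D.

X = 0.409

Take 1 mol D as basis and let X be its fractional conversion, so ξ = 0.5X.
Species balance: n_D = 1 − X; n_B = 0.5X.
Summing: n_T = 1 − 0.5X.
y_i = n_i/n_T, p_i = y_i·P. Kp = p_B / (p_D^2).
This yields a degree-2 equation in X; solving on (0,1), X = 0.409.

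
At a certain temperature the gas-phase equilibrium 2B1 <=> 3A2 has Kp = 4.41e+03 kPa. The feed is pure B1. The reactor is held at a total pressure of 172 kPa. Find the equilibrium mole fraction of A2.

Basis: 1 mol B1 initially; let X = conversion of B1. Extent ξ = 0.5X.
Mole table: n_B1 = 1 − X; n_A2 = 1.5X.
n_T = Σnᵢ = 1 + 0.5X.
With p_i = (n_i/n_T)P, Kp = p_A2^3 / (p_B1^2).
Equating to 4.41e+03 kPa and solving on 0 < X < 1: X = 0.786.
Then n_A2 = 1.18, n_T = 1.39, so y_A2 = 0.846.

y_A2 = 0.846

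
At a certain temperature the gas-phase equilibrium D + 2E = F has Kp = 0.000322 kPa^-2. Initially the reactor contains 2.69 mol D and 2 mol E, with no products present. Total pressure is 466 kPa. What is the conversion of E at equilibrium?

X = 0.878

Let X = conversion of E (basis 2 mol E); extent of reaction ξ = X.
Mole table: n_D = 2.69 − X; n_E = 2 − 2X; n_F = X.
Summing: n_T = 4.69 − 2X.
With p_i = (n_i/n_T)P, Kp = p_F / (p_D p_E^2).
Setting this equal to 0.000322 kPa^-2 and taking the physical root (0 < X < 1) gives X = 0.878.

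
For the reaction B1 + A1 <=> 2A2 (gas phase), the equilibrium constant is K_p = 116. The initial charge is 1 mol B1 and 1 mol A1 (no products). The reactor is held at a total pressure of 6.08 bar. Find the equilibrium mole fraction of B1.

y_B1 = 0.078

Take 1 mol B1 as basis and let X be its fractional conversion, so ξ = X.
At extent ξ: n_B1 = 1 − X; n_A1 = 1 − X; n_A2 = 2X.
Total moles n_T = 2 (Δν = 0, constant).
With p_i = (n_i/n_T)P, K_p = p_A2^2 / (p_B1 p_A1).
Substituting and setting equal to 116 gives a polynomial in X; the root in (0,1) is X = 0.843.
Then n_B1 = 0.157, n_T = 2, so y_B1 = 0.078.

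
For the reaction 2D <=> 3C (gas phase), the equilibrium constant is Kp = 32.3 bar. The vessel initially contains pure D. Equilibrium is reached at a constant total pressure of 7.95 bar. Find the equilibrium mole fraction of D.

y_D = 0.294

Let X = conversion of D (basis 1 mol D); extent of reaction ξ = 0.5X.
Moles: n_D = 1 − X; n_C = 1.5X.
n_T = Σnᵢ = 1 + 0.5X.
Mole fractions y_i = n_i/n_T; Kp = p_C^3 / (p_D^2) with p_i = y_i·P.
Equating to 32.3 bar and solving on 0 < X < 1: X = 0.615.
Then n_D = 0.385, n_T = 1.31, so y_D = 0.294.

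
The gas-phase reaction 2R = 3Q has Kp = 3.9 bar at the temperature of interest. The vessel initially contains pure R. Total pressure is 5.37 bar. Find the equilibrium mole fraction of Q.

Let X = conversion of R (basis 1 mol R); extent of reaction ξ = 0.5X.
Mole table: n_R = 1 − X; n_Q = 1.5X.
Summing: n_T = 1 + 0.5X.
Mole fractions y_i = n_i/n_T; Kp = p_Q^3 / (p_R^2) with p_i = y_i·P.
This yields a degree-3 equation in X; solving on (0,1), X = 0.437.
Then n_Q = 0.655, n_T = 1.22, so y_Q = 0.538.

y_Q = 0.538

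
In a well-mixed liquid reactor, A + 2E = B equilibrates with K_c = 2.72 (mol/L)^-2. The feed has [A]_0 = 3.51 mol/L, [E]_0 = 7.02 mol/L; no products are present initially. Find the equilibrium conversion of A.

X = 0.817

Let X = conversion of A; extent ξ = 3.51·X mol/L.
Concentrations: [A] = 3.51 − 3.51X; [E] = 7.02 − 7.02X; [B] = 3.51X.
K_c = [B] / ([A] [E]^2).
Setting equal to 2.72 and solving for X on (0,1) gives X = 0.817.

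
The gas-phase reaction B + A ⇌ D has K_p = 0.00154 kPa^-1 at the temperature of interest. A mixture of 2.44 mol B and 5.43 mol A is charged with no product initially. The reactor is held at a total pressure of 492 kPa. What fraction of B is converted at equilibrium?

Basis: 2.44 mol B initially; let X = conversion of B. Extent ξ = 2.44X.
Mole table: n_B = 2.44 − 2.44X; n_A = 5.43 − 2.44X; n_D = 2.44X.
n_T = Σnᵢ = 7.87 − 2.44X.
y_i = n_i/n_T, p_i = y_i·P. K_p = p_D / (p_B p_A).
Setting this equal to 0.00154 kPa^-1 and taking the physical root (0 < X < 1) gives X = 0.331.

X = 0.331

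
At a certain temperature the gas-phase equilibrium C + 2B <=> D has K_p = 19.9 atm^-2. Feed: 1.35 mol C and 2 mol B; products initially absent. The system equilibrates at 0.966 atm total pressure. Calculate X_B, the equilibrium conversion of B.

X = 0.759

Take 2 mol B as basis and let X be its fractional conversion, so ξ = X.
Species balance: n_C = 1.35 − X; n_B = 2 − 2X; n_D = X.
n_T = Σnᵢ = 3.35 − 2X.
y_i = n_i/n_T, p_i = y_i·P. K_p = p_D / (p_C p_B^2).
Substituting and setting equal to 19.9 atm^-2 gives a polynomial in X; the root in (0,1) is X = 0.759.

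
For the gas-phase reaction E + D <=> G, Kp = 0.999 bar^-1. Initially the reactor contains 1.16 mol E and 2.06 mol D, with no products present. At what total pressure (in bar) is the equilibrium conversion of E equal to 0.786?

Basis: 1.16 mol E initially; let X = conversion of E. Extent ξ = 1.16X.
Species balance: n_E = 1.16 − 1.16X; n_D = 2.06 − 1.16X; n_G = 1.16X.
n_T = Σnᵢ = 3.22 − 1.16X.
Kp = p_G / (p_E p_D) with p_i = (n_i/n_T)·P.
At X = 0.786: the mole-fraction product g(X) = Π y_i^ν_i = 7.383. Since Kp = g(X)·P^{-1}, P = (g/Kp)^(1/1) = (7.383/0.999)^(1/1) = 7.39 bar.

P = 7.39 bar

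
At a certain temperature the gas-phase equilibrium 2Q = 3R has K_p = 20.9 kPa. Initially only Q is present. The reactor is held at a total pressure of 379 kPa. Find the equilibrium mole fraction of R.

y_R = 0.300

Let X = conversion of Q (basis 1 mol Q); extent of reaction ξ = 0.5X.
Species balance: n_Q = 1 − X; n_R = 1.5X.
Summing: n_T = 1 + 0.5X.
With p_i = (n_i/n_T)P, K_p = p_R^3 / (p_Q^2).
Equating to 20.9 kPa and solving on 0 < X < 1: X = 0.222.
Then n_R = 0.333, n_T = 1.11, so y_R = 0.300.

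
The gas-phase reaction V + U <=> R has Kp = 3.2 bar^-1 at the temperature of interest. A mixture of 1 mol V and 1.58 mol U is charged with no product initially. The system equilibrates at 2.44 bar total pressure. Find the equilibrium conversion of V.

Basis: 1 mol V initially; let X = conversion of V. Extent ξ = X.
Mole table: n_V = 1 − X; n_U = 1.58 − X; n_R = X.
Total moles n_T = 2.58 − X.
y_i = n_i/n_T, p_i = y_i·P. Kp = p_R / (p_V p_U).
This yields a degree-2 equation in X; solving on (0,1), X = 0.777.

X = 0.777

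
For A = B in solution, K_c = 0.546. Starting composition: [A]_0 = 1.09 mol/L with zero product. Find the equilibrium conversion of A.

X = 0.353

Let X = conversion of A; extent ξ = 1.09·X mol/L.
Concentrations: [A] = 1.09 − 1.09X; [B] = 1.09X.
K_c = [B] / ([A]).
Setting equal to 0.546 and solving for X on (0,1) gives X = 0.353.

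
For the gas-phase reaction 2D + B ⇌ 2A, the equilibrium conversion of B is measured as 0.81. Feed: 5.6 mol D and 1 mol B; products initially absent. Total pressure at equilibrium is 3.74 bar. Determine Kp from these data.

Kp = 1.35 bar^-1

Basis: 1 mol B initially; let X = conversion of B. Extent ξ = X.
Species balance: n_D = 5.6 − 2X; n_B = 1 − X; n_A = 2X.
n_T = Σnᵢ = 6.6 − X.
At X = 0.81: n_D = 3.98, n_B = 0.19, n_A = 1.62, n_T = 5.79.
p_i = (n_i/n_T)·P. Kp = p_A^2 / (p_D^2 p_B) = 1.35 bar^-1.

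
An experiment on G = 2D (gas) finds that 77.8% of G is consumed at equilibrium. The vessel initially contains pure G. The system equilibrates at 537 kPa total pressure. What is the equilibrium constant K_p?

K_p = 3.29e+03 kPa

Basis: 1 mol G initially; let X = conversion of G. Extent ξ = X.
Species balance: n_G = 1 − X; n_D = 2X.
n_T = Σnᵢ = 1 + X.
At X = 0.778: n_G = 0.222, n_D = 1.56, n_T = 1.78.
p_i = (n_i/n_T)·P. K_p = p_D^2 / (p_G) = 3.29e+03 kPa.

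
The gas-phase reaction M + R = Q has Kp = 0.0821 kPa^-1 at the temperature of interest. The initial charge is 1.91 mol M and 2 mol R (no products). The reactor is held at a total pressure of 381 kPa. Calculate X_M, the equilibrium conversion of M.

X = 0.842

Take 1.91 mol M as basis and let X be its fractional conversion, so ξ = 1.91X.
Species balance: n_M = 1.91 − 1.91X; n_R = 2 − 1.91X; n_Q = 1.91X.
Total moles n_T = 3.91 − 1.91X.
y_i = n_i/n_T, p_i = y_i·P. Kp = p_Q / (p_M p_R).
Substituting and setting equal to 0.0821 kPa^-1 gives a polynomial in X; the root in (0,1) is X = 0.842.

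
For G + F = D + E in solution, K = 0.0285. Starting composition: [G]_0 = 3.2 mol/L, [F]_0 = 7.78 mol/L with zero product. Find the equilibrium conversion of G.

Let X = conversion of G; extent ξ = 3.2·X mol/L.
Concentrations: [G] = 3.2 − 3.2X; [F] = 7.78 − 3.2X; [D] = 3.2X; [E] = 3.2X.
K = [D] [E] / ([G] [F]).
Solving K = 0.0285 for X ∈ (0,1): X = 0.221.

X = 0.221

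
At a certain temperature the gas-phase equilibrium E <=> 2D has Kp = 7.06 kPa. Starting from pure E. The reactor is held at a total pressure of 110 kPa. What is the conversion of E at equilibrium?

Take 1 mol E as basis and let X be its fractional conversion, so ξ = X.
Moles: n_E = 1 − X; n_D = 2X.
Total moles n_T = 1 + X.
Mole fractions y_i = n_i/n_T; Kp = p_D^2 / (p_E) with p_i = y_i·P.
Equating to 7.06 kPa and solving on 0 < X < 1: X = 0.126.

X = 0.126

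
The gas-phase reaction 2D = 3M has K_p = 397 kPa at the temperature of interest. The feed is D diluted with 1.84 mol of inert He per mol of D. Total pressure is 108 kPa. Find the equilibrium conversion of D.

Let X = conversion of D (basis 1 mol D); extent of reaction ξ = 0.5X.
Mole table: n_D = 1 − X; n_M = 1.5X; n_I = 1.84 (inert).
n_T = Σnᵢ = 2.84 + 0.5X.
y_i = n_i/n_T, p_i = y_i·P. K_p = p_M^3 / (p_D^2).
Substituting and setting equal to 397 kPa gives a polynomial in X; the root in (0,1) is X = 0.691.

X = 0.691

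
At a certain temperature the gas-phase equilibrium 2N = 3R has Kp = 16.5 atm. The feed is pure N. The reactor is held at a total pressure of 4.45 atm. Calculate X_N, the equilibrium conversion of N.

Take 1 mol N as basis and let X be its fractional conversion, so ξ = 0.5X.
Species balance: n_N = 1 − X; n_R = 1.5X.
n_T = Σnᵢ = 1 + 0.5X.
y_i = n_i/n_T, p_i = y_i·P. Kp = p_R^3 / (p_N^2).
Substituting and setting equal to 16.5 atm gives a polynomial in X; the root in (0,1) is X = 0.606.

X = 0.606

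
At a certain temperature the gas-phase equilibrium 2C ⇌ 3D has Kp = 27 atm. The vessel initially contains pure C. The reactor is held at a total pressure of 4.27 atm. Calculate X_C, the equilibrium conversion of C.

X = 0.660

Let X = conversion of C (basis 1 mol C); extent of reaction ξ = 0.5X.
Mole table: n_C = 1 − X; n_D = 1.5X.
Total moles n_T = 1 + 0.5X.
Mole fractions y_i = n_i/n_T; Kp = p_D^3 / (p_C^2) with p_i = y_i·P.
Substituting and setting equal to 27 atm gives a polynomial in X; the root in (0,1) is X = 0.660.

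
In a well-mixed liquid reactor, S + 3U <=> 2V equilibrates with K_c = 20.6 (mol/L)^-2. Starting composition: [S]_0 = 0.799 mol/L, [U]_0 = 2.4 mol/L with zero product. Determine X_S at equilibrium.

X = 0.724

Let X = conversion of S; extent ξ = 0.799·X mol/L.
Concentrations: [S] = 0.799 − 0.799X; [U] = 2.4 − 2.4X; [V] = 1.6X.
K_c = [V]^2 / ([S] [U]^3).
Setting equal to 20.6 and solving for X on (0,1) gives X = 0.724.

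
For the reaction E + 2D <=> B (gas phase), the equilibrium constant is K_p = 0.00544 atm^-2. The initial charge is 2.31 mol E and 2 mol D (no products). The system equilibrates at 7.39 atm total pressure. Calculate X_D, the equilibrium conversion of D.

Let X = conversion of D (basis 2 mol D); extent of reaction ξ = X.
At extent ξ: n_E = 2.31 − X; n_D = 2 − 2X; n_B = X.
Total moles n_T = 4.31 − 2X.
With p_i = (n_i/n_T)P, K_p = p_B / (p_E p_D^2).
This yields a degree-3 equation in X; solving on (0,1), X = 0.121.

X = 0.121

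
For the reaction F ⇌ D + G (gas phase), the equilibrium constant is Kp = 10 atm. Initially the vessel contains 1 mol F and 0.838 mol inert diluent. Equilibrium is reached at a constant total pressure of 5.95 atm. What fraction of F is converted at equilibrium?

Take 1 mol F as basis and let X be its fractional conversion, so ξ = X.
Species balance: n_F = 1 − X; n_D = X; n_G = X; n_I = 0.838 (inert).
Summing: n_T = 1.84 + X.
With p_i = (n_i/n_T)P, Kp = p_D p_G / (p_F).
Setting this equal to 10 atm and taking the physical root (0 < X < 1) gives X = 0.842.

X = 0.842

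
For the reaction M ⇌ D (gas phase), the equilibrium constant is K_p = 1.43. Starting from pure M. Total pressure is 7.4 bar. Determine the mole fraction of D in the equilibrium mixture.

y_D = 0.588

Let X = conversion of M (basis 1 mol M); extent of reaction ξ = X.
At extent ξ: n_M = 1 − X; n_D = X.
Since Δν = 0, n_T = 1 throughout.
Mole fractions y_i = n_i/n_T; K_p = p_D / (p_M) with p_i = y_i·P.
Equating to 1.43 and solving on 0 < X < 1: X = 0.588.
Then n_D = 0.588, n_T = 1, so y_D = 0.588.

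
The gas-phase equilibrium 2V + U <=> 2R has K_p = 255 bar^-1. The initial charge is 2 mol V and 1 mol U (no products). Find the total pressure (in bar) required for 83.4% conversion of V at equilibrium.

P = 1.29 bar

Basis: 2 mol V initially; let X = conversion of V. Extent ξ = X.
Mole table: n_V = 2 − 2X; n_U = 1 − X; n_R = 2X.
Summing: n_T = 3 − X.
K_p = p_R^2 / (p_V^2 p_U) with p_i = (n_i/n_T)·P.
At X = 0.834: the mole-fraction product g(X) = Π y_i^ν_i = 329.4. Since K_p = g(X)·P^{-1}, P = (g/K_p)^(1/1) = (329.4/255)^(1/1) = 1.29 bar.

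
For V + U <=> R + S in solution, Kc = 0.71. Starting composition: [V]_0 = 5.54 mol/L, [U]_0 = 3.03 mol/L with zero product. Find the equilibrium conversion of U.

X = 0.595

Let X = conversion of U; extent ξ = 3.03·X mol/L.
Concentrations: [V] = 5.54 − 3.03X; [U] = 3.03 − 3.03X; [R] = 3.03X; [S] = 3.03X.
Kc = [R] [S] / ([V] [U]).
Setting equal to 0.71 and solving for X on (0,1) gives X = 0.595.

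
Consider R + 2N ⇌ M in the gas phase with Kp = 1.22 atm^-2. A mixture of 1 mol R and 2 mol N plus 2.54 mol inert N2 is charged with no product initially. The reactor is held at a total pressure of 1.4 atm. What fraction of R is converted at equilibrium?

X = 0.191

Let X = conversion of R (basis 1 mol R); extent of reaction ξ = X.
Moles: n_R = 1 − X; n_N = 2 − 2X; n_M = X; n_I = 2.54 (inert).
Total moles n_T = 5.54 − 2X.
With p_i = (n_i/n_T)P, Kp = p_M / (p_R p_N^2).
This yields a degree-3 equation in X; solving on (0,1), X = 0.191.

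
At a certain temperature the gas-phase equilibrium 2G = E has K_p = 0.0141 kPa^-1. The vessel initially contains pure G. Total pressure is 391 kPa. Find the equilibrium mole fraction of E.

Let X = conversion of G (basis 1 mol G); extent of reaction ξ = 0.5X.
At extent ξ: n_G = 1 − X; n_E = 0.5X.
Summing: n_T = 1 − 0.5X.
y_i = n_i/n_T, p_i = y_i·P. K_p = p_E / (p_G^2).
Equating to 0.0141 kPa^-1 and solving on 0 < X < 1: X = 0.792.
Then n_E = 0.396, n_T = 0.604, so y_E = 0.655.

y_E = 0.655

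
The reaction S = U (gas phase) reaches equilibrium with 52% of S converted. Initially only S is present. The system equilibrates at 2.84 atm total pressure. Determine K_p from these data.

K_p = 1.08

Basis: 1 mol S initially; let X = conversion of S. Extent ξ = X.
At extent ξ: n_S = 1 − X; n_U = X.
n_T stays at 1 (no change in mole number).
At X = 0.52: n_S = 0.48, n_U = 0.52, n_T = 1.
p_i = (n_i/n_T)·P. K_p = p_U / (p_S) = 1.08.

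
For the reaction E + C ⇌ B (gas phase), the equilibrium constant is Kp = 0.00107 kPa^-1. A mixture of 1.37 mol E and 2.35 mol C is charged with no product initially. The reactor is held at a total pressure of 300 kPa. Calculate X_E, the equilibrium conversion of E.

Basis: 1.37 mol E initially; let X = conversion of E. Extent ξ = 1.37X.
Mole table: n_E = 1.37 − 1.37X; n_C = 2.35 − 1.37X; n_B = 1.37X.
Total moles n_T = 3.72 − 1.37X.
With p_i = (n_i/n_T)P, Kp = p_B / (p_E p_C).
Equating to 0.00107 kPa^-1 and solving on 0 < X < 1: X = 0.163.

X = 0.163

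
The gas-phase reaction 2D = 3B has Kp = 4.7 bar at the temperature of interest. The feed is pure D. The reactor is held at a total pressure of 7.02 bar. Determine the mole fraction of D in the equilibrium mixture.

y_D = 0.471

Take 1 mol D as basis and let X be its fractional conversion, so ξ = 0.5X.
Moles: n_D = 1 − X; n_B = 1.5X.
n_T = Σnᵢ = 1 + 0.5X.
y_i = n_i/n_T, p_i = y_i·P. Kp = p_B^3 / (p_D^2).
Substituting and setting equal to 4.7 bar gives a polynomial in X; the root in (0,1) is X = 0.428.
Then n_D = 0.572, n_T = 1.21, so y_D = 0.471.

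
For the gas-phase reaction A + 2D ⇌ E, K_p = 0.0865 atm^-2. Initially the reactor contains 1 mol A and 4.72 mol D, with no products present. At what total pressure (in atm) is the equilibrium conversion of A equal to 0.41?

P = 3.56 atm

Take 1 mol A as basis and let X be its fractional conversion, so ξ = X.
Moles: n_A = 1 − X; n_D = 4.72 − 2X; n_E = X.
n_T = Σnᵢ = 5.72 − 2X.
K_p = p_E / (p_A p_D^2) with p_i = (n_i/n_T)·P.
At X = 0.41: the mole-fraction product g(X) = Π y_i^ν_i = 1.097. Since K_p = g(X)·P^{-2}, P = (g/K_p)^(1/2) = (1.097/0.0865)^(1/2) = 3.56 atm.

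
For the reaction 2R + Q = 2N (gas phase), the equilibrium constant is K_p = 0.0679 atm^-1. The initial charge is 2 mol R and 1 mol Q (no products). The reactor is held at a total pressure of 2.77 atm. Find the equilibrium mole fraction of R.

Basis: 2 mol R initially; let X = conversion of R. Extent ξ = X.
At extent ξ: n_R = 2 − 2X; n_Q = 1 − X; n_N = 2X.
Summing: n_T = 3 − X.
With p_i = (n_i/n_T)P, K_p = p_N^2 / (p_R^2 p_Q).
Substituting and setting equal to 0.0679 atm^-1 gives a polynomial in X; the root in (0,1) is X = 0.189.
Then n_R = 1.62, n_T = 2.81, so y_R = 0.577.

y_R = 0.577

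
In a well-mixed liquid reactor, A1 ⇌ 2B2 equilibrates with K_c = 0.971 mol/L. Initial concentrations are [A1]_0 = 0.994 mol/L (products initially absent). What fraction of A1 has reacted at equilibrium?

Let X = conversion of A1; extent ξ = 0.994·X mol/L.
Concentrations: [A1] = 0.994 − 0.994X; [B2] = 1.99X.
K_c = [B2]^2 / ([A1]).
Equating to 0.971 mol/L: the physical root is X = 0.387.

X = 0.387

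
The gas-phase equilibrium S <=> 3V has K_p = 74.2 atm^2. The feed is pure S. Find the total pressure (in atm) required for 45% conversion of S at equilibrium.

Take 1 mol S as basis and let X be its fractional conversion, so ξ = X.
At extent ξ: n_S = 1 − X; n_V = 3X.
Summing: n_T = 1 + 2X.
K_p = p_V^3 / (p_S) with p_i = (n_i/n_T)·P.
At X = 0.45: the mole-fraction product g(X) = Π y_i^ν_i = 1.239. Since K_p = g(X)·P^{2}, P = (K_p/g)^(1/2) = (74.2/1.239)^(1/2) = 7.74 atm.

P = 7.74 atm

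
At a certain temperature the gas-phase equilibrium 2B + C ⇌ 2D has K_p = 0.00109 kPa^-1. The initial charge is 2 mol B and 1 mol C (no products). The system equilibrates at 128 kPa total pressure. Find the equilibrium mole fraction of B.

y_B = 0.587

Take 2 mol B as basis and let X be its fractional conversion, so ξ = X.
Mole table: n_B = 2 − 2X; n_C = 1 − X; n_D = 2X.
n_T = Σnᵢ = 3 − X.
Mole fractions y_i = n_i/n_T; K_p = p_D^2 / (p_B^2 p_C) with p_i = y_i·P.
Substituting and setting equal to 0.00109 kPa^-1 gives a polynomial in X; the root in (0,1) is X = 0.168.
Then n_B = 1.66, n_T = 2.83, so y_B = 0.587.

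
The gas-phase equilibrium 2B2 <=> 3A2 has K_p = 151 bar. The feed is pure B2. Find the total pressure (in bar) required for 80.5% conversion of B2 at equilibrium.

Take 1 mol B2 as basis and let X be its fractional conversion, so ξ = 0.5X.
At extent ξ: n_B2 = 1 − X; n_A2 = 1.5X.
n_T = Σnᵢ = 1 + 0.5X.
K_p = p_A2^3 / (p_B2^2) with p_i = (n_i/n_T)·P.
At X = 0.805: the mole-fraction product g(X) = Π y_i^ν_i = 33.01. Since K_p = g(X)·P^{1}, P = (K_p/g)^(1/1) = (151/33.01)^(1/1) = 4.57 bar.

P = 4.57 bar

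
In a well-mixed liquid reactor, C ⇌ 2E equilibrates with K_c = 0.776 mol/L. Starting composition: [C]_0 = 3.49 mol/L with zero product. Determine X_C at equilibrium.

Let X = conversion of C; extent ξ = 3.49·X mol/L.
Concentrations: [C] = 3.49 − 3.49X; [E] = 6.98X.
K_c = [E]^2 / ([C]).
Equating to 0.776 mol/L: the physical root is X = 0.210.

X = 0.210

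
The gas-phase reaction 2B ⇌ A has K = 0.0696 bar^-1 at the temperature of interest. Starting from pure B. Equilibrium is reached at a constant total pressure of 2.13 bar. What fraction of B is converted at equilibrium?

Let X = conversion of B (basis 1 mol B); extent of reaction ξ = 0.5X.
Mole table: n_B = 1 − X; n_A = 0.5X.
Summing: n_T = 1 − 0.5X.
y_i = n_i/n_T, p_i = y_i·P. K = p_A / (p_B^2).
Setting this equal to 0.0696 bar^-1 and taking the physical root (0 < X < 1) gives X = 0.208.

X = 0.208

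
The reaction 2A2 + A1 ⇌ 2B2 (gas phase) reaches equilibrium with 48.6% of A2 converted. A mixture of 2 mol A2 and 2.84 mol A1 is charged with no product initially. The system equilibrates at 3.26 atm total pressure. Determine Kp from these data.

Basis: 2 mol A2 initially; let X = conversion of A2. Extent ξ = X.
At extent ξ: n_A2 = 2 − 2X; n_A1 = 2.84 − X; n_B2 = 2X.
Summing: n_T = 4.84 − X.
At X = 0.486: n_A2 = 1.03, n_A1 = 2.35, n_B2 = 0.972, n_T = 4.35.
p_i = (n_i/n_T)·P. Kp = p_B2^2 / (p_A2^2 p_A1) = 0.507 atm^-1.

Kp = 0.507 atm^-1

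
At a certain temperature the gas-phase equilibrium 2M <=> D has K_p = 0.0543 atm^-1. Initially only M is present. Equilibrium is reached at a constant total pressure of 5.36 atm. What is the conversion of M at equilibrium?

Take 1 mol M as basis and let X be its fractional conversion, so ξ = 0.5X.
Species balance: n_M = 1 − X; n_D = 0.5X.
Total moles n_T = 1 − 0.5X.
With p_i = (n_i/n_T)P, K_p = p_D / (p_M^2).
Substituting and setting equal to 0.0543 atm^-1 gives a polynomial in X; the root in (0,1) is X = 0.320.

X = 0.320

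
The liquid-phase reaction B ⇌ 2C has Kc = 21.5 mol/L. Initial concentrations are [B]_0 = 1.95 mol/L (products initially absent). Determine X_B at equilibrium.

Let X = conversion of B; extent ξ = 1.95·X mol/L.
Concentrations: [B] = 1.95 − 1.95X; [C] = 3.9X.
Kc = [C]^2 / ([B]).
Setting equal to 21.5 and solving for X on (0,1) gives X = 0.780.

X = 0.780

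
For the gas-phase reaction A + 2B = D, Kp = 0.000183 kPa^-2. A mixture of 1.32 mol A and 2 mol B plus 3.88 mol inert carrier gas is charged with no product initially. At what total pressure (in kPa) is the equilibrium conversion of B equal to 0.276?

P = 175 kPa

Take 2 mol B as basis and let X be its fractional conversion, so ξ = X.
Species balance: n_A = 1.32 − X; n_B = 2 − 2X; n_D = X; n_I = 3.88 (inert).
Summing: n_T = 7.2 − 2X.
Kp = p_D / (p_A p_B^2) with p_i = (n_i/n_T)·P.
At X = 0.276: the mole-fraction product g(X) = Π y_i^ν_i = 5.573. Since Kp = g(X)·P^{-2}, P = (g/Kp)^(1/2) = (5.573/0.000183)^(1/2) = 175 kPa.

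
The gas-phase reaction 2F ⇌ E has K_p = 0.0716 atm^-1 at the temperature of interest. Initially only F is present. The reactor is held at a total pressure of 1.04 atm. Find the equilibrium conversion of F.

Take 1 mol F as basis and let X be its fractional conversion, so ξ = 0.5X.
At extent ξ: n_F = 1 − X; n_E = 0.5X.
Summing: n_T = 1 − 0.5X.
With p_i = (n_i/n_T)P, K_p = p_E / (p_F^2).
This yields a degree-2 equation in X; solving on (0,1), X = 0.122.

X = 0.122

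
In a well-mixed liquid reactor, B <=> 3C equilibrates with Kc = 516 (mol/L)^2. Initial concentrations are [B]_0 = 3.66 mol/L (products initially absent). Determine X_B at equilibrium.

Let X = conversion of B; extent ξ = 3.66·X mol/L.
Concentrations: [B] = 3.66 − 3.66X; [C] = 11X.
Kc = [C]^3 / ([B]).
Equating to 516 (mol/L)^2: the physical root is X = 0.729.

X = 0.729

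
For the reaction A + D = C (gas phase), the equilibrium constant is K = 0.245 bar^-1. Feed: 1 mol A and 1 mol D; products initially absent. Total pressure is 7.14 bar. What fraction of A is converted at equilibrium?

Basis: 1 mol A initially; let X = conversion of A. Extent ξ = X.
Moles: n_A = 1 − X; n_D = 1 − X; n_C = X.
n_T = Σnᵢ = 2 − X.
With p_i = (n_i/n_T)P, K = p_C / (p_A p_D).
Setting this equal to 0.245 bar^-1 and taking the physical root (0 < X < 1) gives X = 0.397.

X = 0.397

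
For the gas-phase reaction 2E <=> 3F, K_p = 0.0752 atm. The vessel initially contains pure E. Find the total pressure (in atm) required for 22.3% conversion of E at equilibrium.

Let X = conversion of E (basis 1 mol E); extent of reaction ξ = 0.5X.
Mole table: n_E = 1 − X; n_F = 1.5X.
n_T = Σnᵢ = 1 + 0.5X.
K_p = p_F^3 / (p_E^2) with p_i = (n_i/n_T)·P.
At X = 0.223: the mole-fraction product g(X) = Π y_i^ν_i = 0.05577. Since K_p = g(X)·P^{1}, P = (K_p/g)^(1/1) = (0.0752/0.05577)^(1/1) = 1.35 atm.

P = 1.35 atm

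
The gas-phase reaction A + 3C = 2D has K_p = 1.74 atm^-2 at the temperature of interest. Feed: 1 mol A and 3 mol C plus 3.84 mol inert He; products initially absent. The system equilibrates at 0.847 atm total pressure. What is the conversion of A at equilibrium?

X = 0.232

Take 1 mol A as basis and let X be its fractional conversion, so ξ = X.
At extent ξ: n_A = 1 − X; n_C = 3 − 3X; n_D = 2X; n_I = 3.84 (inert).
Total moles n_T = 7.84 − 2X.
y_i = n_i/n_T, p_i = y_i·P. K_p = p_D^2 / (p_A p_C^3).
Setting this equal to 1.74 atm^-2 and taking the physical root (0 < X < 1) gives X = 0.232.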